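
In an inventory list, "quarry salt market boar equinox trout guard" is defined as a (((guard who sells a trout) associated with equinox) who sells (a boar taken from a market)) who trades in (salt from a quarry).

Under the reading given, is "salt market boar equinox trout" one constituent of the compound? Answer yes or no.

The top-level split is [quarry salt] [market boar equinox trout guard]; the full structure is [[quarry salt] [[market boar] [equinox [trout guard]]]].
"salt market boar equinox trout" straddles a constituent boundary, so it is not a single unit.

no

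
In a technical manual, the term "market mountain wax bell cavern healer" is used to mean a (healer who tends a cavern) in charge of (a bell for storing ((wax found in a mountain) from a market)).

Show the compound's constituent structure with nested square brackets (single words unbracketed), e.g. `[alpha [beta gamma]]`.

[[[market [mountain wax]] bell] [cavern healer]]

Whole compound: head "healer" (specifically "cavern healer"), modifier "market mountain wax bell".
Within "market mountain wax bell", the head is "bell" and the modifier is "market mountain wax".
Within "market mountain wax", the head is "wax" (specifically "mountain wax") and the modifier is "market".
Within "mountain wax", the head is "wax" and the modifier is "mountain".
Within "cavern healer", the head is "healer" and the modifier is "cavern".
Assembled: [[[market [mountain wax]] bell] [cavern healer]].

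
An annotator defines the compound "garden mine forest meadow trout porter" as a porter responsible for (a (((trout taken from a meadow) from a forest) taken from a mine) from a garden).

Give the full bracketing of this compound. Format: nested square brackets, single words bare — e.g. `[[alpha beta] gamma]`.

Overall it is a kind of porter; the modifier is "garden mine forest meadow trout".
"garden mine forest meadow trout" → head "trout" (specifically "mine forest meadow trout"), modifier "garden".
"mine forest meadow trout" → head "trout" (specifically "forest meadow trout"), modifier "mine".
"forest meadow trout" → head "trout" (specifically "meadow trout"), modifier "forest".
"meadow trout" → head "trout", modifier "meadow".
Assembled: [[garden [mine [forest [meadow trout]]]] porter].

[[garden [mine [forest [meadow trout]]]] porter]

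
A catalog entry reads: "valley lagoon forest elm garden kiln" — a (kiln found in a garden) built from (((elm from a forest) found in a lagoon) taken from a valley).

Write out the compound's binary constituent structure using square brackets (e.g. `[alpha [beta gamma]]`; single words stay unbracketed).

Whole compound: head "kiln" (specifically "garden kiln"), modifier "valley lagoon forest elm".
Within "valley lagoon forest elm", the head is "elm" (specifically "lagoon forest elm") and the modifier is "valley".
Within "lagoon forest elm", the head is "elm" (specifically "forest elm") and the modifier is "lagoon".
Within "forest elm", the head is "elm" and the modifier is "forest".
Within "garden kiln", the head is "kiln" and the modifier is "garden".
Putting it together: [[valley [lagoon [forest elm]]] [garden kiln]].

[[valley [lagoon [forest elm]]] [garden kiln]]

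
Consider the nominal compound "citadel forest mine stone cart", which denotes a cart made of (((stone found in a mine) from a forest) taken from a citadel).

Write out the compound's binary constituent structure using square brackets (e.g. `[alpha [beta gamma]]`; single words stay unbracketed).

Whole compound: head "cart", modifier "citadel forest mine stone".
"citadel forest mine stone" → head "stone" (specifically "forest mine stone"), modifier "citadel".
"forest mine stone" → head "stone" (specifically "mine stone"), modifier "forest".
"mine stone" → head "stone", modifier "mine".
Assembled: [[citadel [forest [mine stone]]] cart].

[[citadel [forest [mine stone]]] cart]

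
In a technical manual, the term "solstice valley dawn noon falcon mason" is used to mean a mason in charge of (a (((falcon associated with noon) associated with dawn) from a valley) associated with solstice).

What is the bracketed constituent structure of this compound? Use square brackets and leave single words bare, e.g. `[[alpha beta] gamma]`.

[[solstice [valley [dawn [noon falcon]]]] mason]

The outermost head in the paraphrase is "mason", modified by "solstice valley dawn noon falcon".
Inside "solstice valley dawn noon falcon": head "falcon" (specifically "valley dawn noon falcon"), modifier "solstice".
Inside "valley dawn noon falcon": head "falcon" (specifically "dawn noon falcon"), modifier "valley".
Inside "dawn noon falcon": head "falcon" (specifically "noon falcon"), modifier "dawn".
Inside "noon falcon": head "falcon", modifier "noon".
Putting it together: [[solstice [valley [dawn [noon falcon]]]] mason].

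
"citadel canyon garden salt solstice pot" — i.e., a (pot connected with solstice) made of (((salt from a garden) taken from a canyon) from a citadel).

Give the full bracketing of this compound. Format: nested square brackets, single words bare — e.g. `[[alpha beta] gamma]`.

[[citadel [canyon [garden salt]]] [solstice pot]]

Whole compound: head "pot" (specifically "solstice pot"), modifier "citadel canyon garden salt".
Inside "citadel canyon garden salt": head "salt" (specifically "canyon garden salt"), modifier "citadel".
Inside "canyon garden salt": head "salt" (specifically "garden salt"), modifier "canyon".
Inside "garden salt": head "salt", modifier "garden".
Inside "solstice pot": head "pot", modifier "solstice".
Assembled: [[citadel [canyon [garden salt]]] [solstice pot]].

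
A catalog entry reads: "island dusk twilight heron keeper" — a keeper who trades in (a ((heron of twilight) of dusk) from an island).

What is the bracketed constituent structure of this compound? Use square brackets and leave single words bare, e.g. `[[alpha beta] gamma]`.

Whole compound: head "keeper", modifier "island dusk twilight heron".
"island dusk twilight heron" → head "heron" (specifically "dusk twilight heron"), modifier "island".
"dusk twilight heron" → head "heron" (specifically "twilight heron"), modifier "dusk".
"twilight heron" → head "heron", modifier "twilight".
So the structure is [[island [dusk [twilight heron]]] keeper].

[[island [dusk [twilight heron]]] keeper]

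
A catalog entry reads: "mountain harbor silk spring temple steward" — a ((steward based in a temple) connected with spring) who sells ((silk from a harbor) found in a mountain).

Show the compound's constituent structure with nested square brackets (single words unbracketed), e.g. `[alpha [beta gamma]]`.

Whole compound: head "steward" (specifically "spring temple steward"), modifier "mountain harbor silk".
Inside "mountain harbor silk": head "silk" (specifically "harbor silk"), modifier "mountain".
Inside "harbor silk": head "silk", modifier "harbor".
Inside "spring temple steward": head "steward" (specifically "temple steward"), modifier "spring".
Inside "temple steward": head "steward", modifier "temple".
Assembled: [[mountain [harbor silk]] [spring [temple steward]]].

[[mountain [harbor silk]] [spring [temple steward]]]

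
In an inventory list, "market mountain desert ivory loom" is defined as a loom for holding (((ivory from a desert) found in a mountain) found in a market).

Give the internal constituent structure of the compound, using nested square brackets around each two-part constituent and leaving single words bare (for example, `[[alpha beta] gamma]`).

Whole compound: head "loom", modifier "market mountain desert ivory".
Within "market mountain desert ivory", the head is "ivory" (specifically "mountain desert ivory") and the modifier is "market".
Within "mountain desert ivory", the head is "ivory" (specifically "desert ivory") and the modifier is "mountain".
Within "desert ivory", the head is "ivory" and the modifier is "desert".
So the structure is [[market [mountain [desert ivory]]] loom].

[[market [mountain [desert ivory]]] loom]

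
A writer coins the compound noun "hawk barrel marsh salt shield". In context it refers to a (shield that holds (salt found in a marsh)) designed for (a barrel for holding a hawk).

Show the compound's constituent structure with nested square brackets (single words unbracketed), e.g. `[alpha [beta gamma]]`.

Overall it is a kind of shield (specifically "marsh salt shield"); the modifier is "hawk barrel".
Inside "hawk barrel": head "barrel", modifier "hawk".
Inside "marsh salt shield": head "shield", modifier "marsh salt".
Inside "marsh salt": head "salt", modifier "marsh".
So the structure is [[hawk barrel] [[marsh salt] shield]].

[[hawk barrel] [[marsh salt] shield]]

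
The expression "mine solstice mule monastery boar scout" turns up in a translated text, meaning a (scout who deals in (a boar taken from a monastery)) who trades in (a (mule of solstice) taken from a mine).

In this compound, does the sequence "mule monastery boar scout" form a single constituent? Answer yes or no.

no

The top-level split is [mine solstice mule] [monastery boar scout]; the full structure is [[mine [solstice mule]] [[monastery boar] scout]].
"mule monastery boar scout" straddles a constituent boundary, so it is not a single unit.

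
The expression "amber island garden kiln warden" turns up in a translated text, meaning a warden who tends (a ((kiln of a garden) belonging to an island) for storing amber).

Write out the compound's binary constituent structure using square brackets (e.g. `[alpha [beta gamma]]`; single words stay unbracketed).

[[amber [island [garden kiln]]] warden]

Overall it is a kind of warden; the modifier is "amber island garden kiln".
Within "amber island garden kiln", the head is "kiln" (specifically "island garden kiln") and the modifier is "amber".
Within "island garden kiln", the head is "kiln" (specifically "garden kiln") and the modifier is "island".
Within "garden kiln", the head is "kiln" and the modifier is "garden".
Putting it together: [[amber [island [garden kiln]]] warden].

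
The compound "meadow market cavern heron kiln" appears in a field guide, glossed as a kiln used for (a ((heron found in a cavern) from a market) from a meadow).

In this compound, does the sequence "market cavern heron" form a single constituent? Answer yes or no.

yes

The paraphrase groups the words so that "market cavern heron" is one unit: it corresponds to a single parenthesized sub-phrase.
The full structure is [[meadow [market [cavern heron]]] kiln], in which [market cavern heron] is a constituent.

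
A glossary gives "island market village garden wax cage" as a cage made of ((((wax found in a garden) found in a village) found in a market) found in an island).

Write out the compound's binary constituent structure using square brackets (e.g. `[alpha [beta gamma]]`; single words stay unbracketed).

Whole compound: head "cage", modifier "island market village garden wax".
"island market village garden wax" → head "wax" (specifically "market village garden wax"), modifier "island".
"market village garden wax" → head "wax" (specifically "village garden wax"), modifier "market".
"village garden wax" → head "wax" (specifically "garden wax"), modifier "village".
"garden wax" → head "wax", modifier "garden".
Assembled: [[island [market [village [garden wax]]]] cage].

[[island [market [village [garden wax]]]] cage]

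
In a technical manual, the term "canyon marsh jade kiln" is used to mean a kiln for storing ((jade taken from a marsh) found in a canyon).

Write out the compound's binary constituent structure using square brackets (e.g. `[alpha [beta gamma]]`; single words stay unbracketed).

[[canyon [marsh jade]] kiln]

The outermost head in the paraphrase is "kiln", modified by "canyon marsh jade".
Within "canyon marsh jade", the head is "jade" (specifically "marsh jade") and the modifier is "canyon".
Within "marsh jade", the head is "jade" and the modifier is "marsh".
Assembled: [[canyon [marsh jade]] kiln].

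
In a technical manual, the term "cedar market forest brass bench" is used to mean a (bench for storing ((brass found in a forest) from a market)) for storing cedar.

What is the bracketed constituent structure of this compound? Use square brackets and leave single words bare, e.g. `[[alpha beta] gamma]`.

The outermost head in the paraphrase is "bench" (specifically "market forest brass bench"), modified by "cedar".
Within "market forest brass bench", the head is "bench" and the modifier is "market forest brass".
Within "market forest brass", the head is "brass" (specifically "forest brass") and the modifier is "market".
Within "forest brass", the head is "brass" and the modifier is "forest".
Putting it together: [cedar [[market [forest brass]] bench]].

[cedar [[market [forest brass]] bench]]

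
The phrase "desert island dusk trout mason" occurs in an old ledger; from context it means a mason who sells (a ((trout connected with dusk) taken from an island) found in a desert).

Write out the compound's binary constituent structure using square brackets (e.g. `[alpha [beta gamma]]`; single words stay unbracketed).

[[desert [island [dusk trout]]] mason]

At the top level: head "mason"; modifier "desert island dusk trout".
Inside "desert island dusk trout": head "trout" (specifically "island dusk trout"), modifier "desert".
Inside "island dusk trout": head "trout" (specifically "dusk trout"), modifier "island".
Inside "dusk trout": head "trout", modifier "dusk".
Assembled: [[desert [island [dusk trout]]] mason].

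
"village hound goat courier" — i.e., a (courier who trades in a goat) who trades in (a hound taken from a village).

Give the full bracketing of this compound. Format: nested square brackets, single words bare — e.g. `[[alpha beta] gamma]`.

[[village hound] [goat courier]]

At the top level: head "courier" (specifically "goat courier"); modifier "village hound".
"village hound" → head "hound", modifier "village".
"goat courier" → head "courier", modifier "goat".
Putting it together: [[village hound] [goat courier]].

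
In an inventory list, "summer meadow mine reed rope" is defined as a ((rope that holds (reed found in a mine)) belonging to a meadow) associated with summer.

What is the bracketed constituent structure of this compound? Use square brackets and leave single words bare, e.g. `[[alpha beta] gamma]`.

[summer [meadow [[mine reed] rope]]]

At the top level: head "rope" (specifically "meadow mine reed rope"); modifier "summer".
Within "meadow mine reed rope", the head is "rope" (specifically "mine reed rope") and the modifier is "meadow".
Within "mine reed rope", the head is "rope" and the modifier is "mine reed".
Within "mine reed", the head is "reed" and the modifier is "mine".
Putting it together: [summer [meadow [[mine reed] rope]]].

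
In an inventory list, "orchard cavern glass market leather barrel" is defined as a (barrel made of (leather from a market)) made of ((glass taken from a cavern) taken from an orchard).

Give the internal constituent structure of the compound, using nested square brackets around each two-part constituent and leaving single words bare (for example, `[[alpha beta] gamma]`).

[[orchard [cavern glass]] [[market leather] barrel]]

Overall it is a kind of barrel (specifically "market leather barrel"); the modifier is "orchard cavern glass".
Inside "orchard cavern glass": head "glass" (specifically "cavern glass"), modifier "orchard".
Inside "cavern glass": head "glass", modifier "cavern".
Inside "market leather barrel": head "barrel", modifier "market leather".
Inside "market leather": head "leather", modifier "market".
Putting it together: [[orchard [cavern glass]] [[market leather] barrel]].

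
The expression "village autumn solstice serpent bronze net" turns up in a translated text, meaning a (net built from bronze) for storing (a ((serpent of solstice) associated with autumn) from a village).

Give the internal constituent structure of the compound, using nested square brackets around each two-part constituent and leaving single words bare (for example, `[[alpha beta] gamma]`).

[[village [autumn [solstice serpent]]] [bronze net]]

Overall it is a kind of net (specifically "bronze net"); the modifier is "village autumn solstice serpent".
Within "village autumn solstice serpent", the head is "serpent" (specifically "autumn solstice serpent") and the modifier is "village".
Within "autumn solstice serpent", the head is "serpent" (specifically "solstice serpent") and the modifier is "autumn".
Within "solstice serpent", the head is "serpent" and the modifier is "solstice".
Within "bronze net", the head is "net" and the modifier is "bronze".
Putting it together: [[village [autumn [solstice serpent]]] [bronze net]].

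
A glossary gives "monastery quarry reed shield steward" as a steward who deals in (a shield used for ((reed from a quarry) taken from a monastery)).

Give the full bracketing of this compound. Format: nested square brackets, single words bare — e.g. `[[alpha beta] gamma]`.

The outermost head in the paraphrase is "steward", modified by "monastery quarry reed shield".
Inside "monastery quarry reed shield": head "shield", modifier "monastery quarry reed".
Inside "monastery quarry reed": head "reed" (specifically "quarry reed"), modifier "monastery".
Inside "quarry reed": head "reed", modifier "quarry".
Assembled: [[[monastery [quarry reed]] shield] steward].

[[[monastery [quarry reed]] shield] steward]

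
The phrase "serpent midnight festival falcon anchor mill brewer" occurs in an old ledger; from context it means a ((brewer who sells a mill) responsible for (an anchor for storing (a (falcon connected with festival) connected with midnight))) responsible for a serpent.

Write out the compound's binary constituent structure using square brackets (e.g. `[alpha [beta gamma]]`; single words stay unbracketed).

The outermost head in the paraphrase is "brewer" (specifically "midnight festival falcon anchor mill brewer"), modified by "serpent".
"midnight festival falcon anchor mill brewer" → head "brewer" (specifically "mill brewer"), modifier "midnight festival falcon anchor".
"midnight festival falcon anchor" → head "anchor", modifier "midnight festival falcon".
"midnight festival falcon" → head "falcon" (specifically "festival falcon"), modifier "midnight".
"festival falcon" → head "falcon", modifier "festival".
"mill brewer" → head "brewer", modifier "mill".
Assembled: [serpent [[[midnight [festival falcon]] anchor] [mill brewer]]].

[serpent [[[midnight [festival falcon]] anchor] [mill brewer]]]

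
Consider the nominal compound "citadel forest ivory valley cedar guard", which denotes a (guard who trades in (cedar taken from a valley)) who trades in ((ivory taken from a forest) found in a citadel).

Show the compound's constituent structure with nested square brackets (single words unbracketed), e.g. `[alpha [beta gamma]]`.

Whole compound: head "guard" (specifically "valley cedar guard"), modifier "citadel forest ivory".
Within "citadel forest ivory", the head is "ivory" (specifically "forest ivory") and the modifier is "citadel".
Within "forest ivory", the head is "ivory" and the modifier is "forest".
Within "valley cedar guard", the head is "guard" and the modifier is "valley cedar".
Within "valley cedar", the head is "cedar" and the modifier is "valley".
So the structure is [[citadel [forest ivory]] [[valley cedar] guard]].

[[citadel [forest ivory]] [[valley cedar] guard]]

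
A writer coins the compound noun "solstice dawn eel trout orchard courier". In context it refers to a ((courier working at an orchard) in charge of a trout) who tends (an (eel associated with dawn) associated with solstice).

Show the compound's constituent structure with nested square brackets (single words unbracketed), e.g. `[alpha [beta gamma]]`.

Overall it is a kind of courier (specifically "trout orchard courier"); the modifier is "solstice dawn eel".
Inside "solstice dawn eel": head "eel" (specifically "dawn eel"), modifier "solstice".
Inside "dawn eel": head "eel", modifier "dawn".
Inside "trout orchard courier": head "courier" (specifically "orchard courier"), modifier "trout".
Inside "orchard courier": head "courier", modifier "orchard".
So the structure is [[solstice [dawn eel]] [trout [orchard courier]]].

[[solstice [dawn eel]] [trout [orchard courier]]]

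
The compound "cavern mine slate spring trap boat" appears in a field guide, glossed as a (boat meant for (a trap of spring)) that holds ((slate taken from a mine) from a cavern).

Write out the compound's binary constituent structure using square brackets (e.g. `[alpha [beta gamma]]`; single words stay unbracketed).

[[cavern [mine slate]] [[spring trap] boat]]

Whole compound: head "boat" (specifically "spring trap boat"), modifier "cavern mine slate".
"cavern mine slate" → head "slate" (specifically "mine slate"), modifier "cavern".
"mine slate" → head "slate", modifier "mine".
"spring trap boat" → head "boat", modifier "spring trap".
"spring trap" → head "trap", modifier "spring".
Assembled: [[cavern [mine slate]] [[spring trap] boat]].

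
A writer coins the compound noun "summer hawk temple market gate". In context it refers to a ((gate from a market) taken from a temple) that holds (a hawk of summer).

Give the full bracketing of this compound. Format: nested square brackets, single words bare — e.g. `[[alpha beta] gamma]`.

[[summer hawk] [temple [market gate]]]

Whole compound: head "gate" (specifically "temple market gate"), modifier "summer hawk".
Inside "summer hawk": head "hawk", modifier "summer".
Inside "temple market gate": head "gate" (specifically "market gate"), modifier "temple".
Inside "market gate": head "gate", modifier "market".
Assembled: [[summer hawk] [temple [market gate]]].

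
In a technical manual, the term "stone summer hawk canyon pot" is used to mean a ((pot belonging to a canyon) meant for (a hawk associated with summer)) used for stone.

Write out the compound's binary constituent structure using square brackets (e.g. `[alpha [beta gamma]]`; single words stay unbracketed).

The outermost head in the paraphrase is "pot" (specifically "summer hawk canyon pot"), modified by "stone".
Inside "summer hawk canyon pot": head "pot" (specifically "canyon pot"), modifier "summer hawk".
Inside "summer hawk": head "hawk", modifier "summer".
Inside "canyon pot": head "pot", modifier "canyon".
So the structure is [stone [[summer hawk] [canyon pot]]].

[stone [[summer hawk] [canyon pot]]]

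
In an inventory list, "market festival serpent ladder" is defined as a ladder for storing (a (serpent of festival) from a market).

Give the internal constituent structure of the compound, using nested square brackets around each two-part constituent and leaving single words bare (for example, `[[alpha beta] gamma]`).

[[market [festival serpent]] ladder]

At the top level: head "ladder"; modifier "market festival serpent".
Inside "market festival serpent": head "serpent" (specifically "festival serpent"), modifier "market".
Inside "festival serpent": head "serpent", modifier "festival".
Putting it together: [[market [festival serpent]] ladder].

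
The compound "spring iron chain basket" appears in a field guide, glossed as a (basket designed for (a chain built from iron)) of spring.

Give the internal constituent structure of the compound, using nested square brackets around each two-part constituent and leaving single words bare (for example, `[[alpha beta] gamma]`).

[spring [[iron chain] basket]]

The outermost head in the paraphrase is "basket" (specifically "iron chain basket"), modified by "spring".
"iron chain basket" → head "basket", modifier "iron chain".
"iron chain" → head "chain", modifier "iron".
Putting it together: [spring [[iron chain] basket]].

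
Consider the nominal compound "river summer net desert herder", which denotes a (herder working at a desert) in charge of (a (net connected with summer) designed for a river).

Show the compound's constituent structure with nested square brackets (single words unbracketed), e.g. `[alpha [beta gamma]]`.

[[river [summer net]] [desert herder]]

At the top level: head "herder" (specifically "desert herder"); modifier "river summer net".
Inside "river summer net": head "net" (specifically "summer net"), modifier "river".
Inside "summer net": head "net", modifier "summer".
Inside "desert herder": head "herder", modifier "desert".
So the structure is [[river [summer net]] [desert herder]].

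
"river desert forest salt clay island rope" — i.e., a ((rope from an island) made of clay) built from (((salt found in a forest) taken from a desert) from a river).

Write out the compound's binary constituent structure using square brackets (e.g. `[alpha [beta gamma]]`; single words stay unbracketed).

[[river [desert [forest salt]]] [clay [island rope]]]

At the top level: head "rope" (specifically "clay island rope"); modifier "river desert forest salt".
Inside "river desert forest salt": head "salt" (specifically "desert forest salt"), modifier "river".
Inside "desert forest salt": head "salt" (specifically "forest salt"), modifier "desert".
Inside "forest salt": head "salt", modifier "forest".
Inside "clay island rope": head "rope" (specifically "island rope"), modifier "clay".
Inside "island rope": head "rope", modifier "island".
Putting it together: [[river [desert [forest salt]]] [clay [island rope]]].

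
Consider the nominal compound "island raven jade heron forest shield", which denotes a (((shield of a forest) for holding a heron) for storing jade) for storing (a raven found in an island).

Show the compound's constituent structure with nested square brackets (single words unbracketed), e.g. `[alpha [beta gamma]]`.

Overall it is a kind of shield (specifically "jade heron forest shield"); the modifier is "island raven".
Inside "island raven": head "raven", modifier "island".
Inside "jade heron forest shield": head "shield" (specifically "heron forest shield"), modifier "jade".
Inside "heron forest shield": head "shield" (specifically "forest shield"), modifier "heron".
Inside "forest shield": head "shield", modifier "forest".
Putting it together: [[island raven] [jade [heron [forest shield]]]].

[[island raven] [jade [heron [forest shield]]]]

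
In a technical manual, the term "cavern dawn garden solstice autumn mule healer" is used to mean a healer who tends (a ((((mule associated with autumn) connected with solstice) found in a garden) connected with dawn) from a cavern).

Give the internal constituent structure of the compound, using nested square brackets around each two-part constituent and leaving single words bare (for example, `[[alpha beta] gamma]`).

[[cavern [dawn [garden [solstice [autumn mule]]]]] healer]

Whole compound: head "healer", modifier "cavern dawn garden solstice autumn mule".
Within "cavern dawn garden solstice autumn mule", the head is "mule" (specifically "dawn garden solstice autumn mule") and the modifier is "cavern".
Within "dawn garden solstice autumn mule", the head is "mule" (specifically "garden solstice autumn mule") and the modifier is "dawn".
Within "garden solstice autumn mule", the head is "mule" (specifically "solstice autumn mule") and the modifier is "garden".
Within "solstice autumn mule", the head is "mule" (specifically "autumn mule") and the modifier is "solstice".
Within "autumn mule", the head is "mule" and the modifier is "autumn".
Putting it together: [[cavern [dawn [garden [solstice [autumn mule]]]]] healer].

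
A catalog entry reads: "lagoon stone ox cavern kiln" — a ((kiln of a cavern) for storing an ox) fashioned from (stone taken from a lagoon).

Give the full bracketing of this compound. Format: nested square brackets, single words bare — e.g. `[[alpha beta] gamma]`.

Whole compound: head "kiln" (specifically "ox cavern kiln"), modifier "lagoon stone".
Within "lagoon stone", the head is "stone" and the modifier is "lagoon".
Within "ox cavern kiln", the head is "kiln" (specifically "cavern kiln") and the modifier is "ox".
Within "cavern kiln", the head is "kiln" and the modifier is "cavern".
Assembled: [[lagoon stone] [ox [cavern kiln]]].

[[lagoon stone] [ox [cavern kiln]]]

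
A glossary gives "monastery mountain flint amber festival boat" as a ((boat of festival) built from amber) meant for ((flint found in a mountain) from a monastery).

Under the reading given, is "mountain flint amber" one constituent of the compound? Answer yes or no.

The top-level split is [monastery mountain flint] [amber festival boat]; the full structure is [[monastery [mountain flint]] [amber [festival boat]]].
"mountain flint amber" straddles a constituent boundary, so it is not a single unit.

no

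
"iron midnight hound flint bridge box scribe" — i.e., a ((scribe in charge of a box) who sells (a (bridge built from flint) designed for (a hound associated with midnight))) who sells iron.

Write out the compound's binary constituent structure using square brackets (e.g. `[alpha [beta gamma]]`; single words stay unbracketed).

[iron [[[midnight hound] [flint bridge]] [box scribe]]]

At the top level: head "scribe" (specifically "midnight hound flint bridge box scribe"); modifier "iron".
Inside "midnight hound flint bridge box scribe": head "scribe" (specifically "box scribe"), modifier "midnight hound flint bridge".
Inside "midnight hound flint bridge": head "bridge" (specifically "flint bridge"), modifier "midnight hound".
Inside "midnight hound": head "hound", modifier "midnight".
Inside "flint bridge": head "bridge", modifier "flint".
Inside "box scribe": head "scribe", modifier "box".
Putting it together: [iron [[[midnight hound] [flint bridge]] [box scribe]]].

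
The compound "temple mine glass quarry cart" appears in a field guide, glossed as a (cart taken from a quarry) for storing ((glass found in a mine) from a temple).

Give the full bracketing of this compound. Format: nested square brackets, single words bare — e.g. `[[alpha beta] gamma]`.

[[temple [mine glass]] [quarry cart]]

The outermost head in the paraphrase is "cart" (specifically "quarry cart"), modified by "temple mine glass".
Inside "temple mine glass": head "glass" (specifically "mine glass"), modifier "temple".
Inside "mine glass": head "glass", modifier "mine".
Inside "quarry cart": head "cart", modifier "quarry".
So the structure is [[temple [mine glass]] [quarry cart]].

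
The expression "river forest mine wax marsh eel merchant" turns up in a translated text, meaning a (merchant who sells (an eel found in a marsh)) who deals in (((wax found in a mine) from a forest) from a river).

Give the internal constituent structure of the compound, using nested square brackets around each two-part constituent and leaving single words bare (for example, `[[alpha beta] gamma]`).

[[river [forest [mine wax]]] [[marsh eel] merchant]]

At the top level: head "merchant" (specifically "marsh eel merchant"); modifier "river forest mine wax".
Within "river forest mine wax", the head is "wax" (specifically "forest mine wax") and the modifier is "river".
Within "forest mine wax", the head is "wax" (specifically "mine wax") and the modifier is "forest".
Within "mine wax", the head is "wax" and the modifier is "mine".
Within "marsh eel merchant", the head is "merchant" and the modifier is "marsh eel".
Within "marsh eel", the head is "eel" and the modifier is "marsh".
Putting it together: [[river [forest [mine wax]]] [[marsh eel] merchant]].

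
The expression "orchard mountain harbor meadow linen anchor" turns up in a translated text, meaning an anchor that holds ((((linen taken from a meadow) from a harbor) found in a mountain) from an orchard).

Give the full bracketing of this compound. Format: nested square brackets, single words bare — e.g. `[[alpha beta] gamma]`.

[[orchard [mountain [harbor [meadow linen]]]] anchor]

Whole compound: head "anchor", modifier "orchard mountain harbor meadow linen".
Inside "orchard mountain harbor meadow linen": head "linen" (specifically "mountain harbor meadow linen"), modifier "orchard".
Inside "mountain harbor meadow linen": head "linen" (specifically "harbor meadow linen"), modifier "mountain".
Inside "harbor meadow linen": head "linen" (specifically "meadow linen"), modifier "harbor".
Inside "meadow linen": head "linen", modifier "meadow".
So the structure is [[orchard [mountain [harbor [meadow linen]]]] anchor].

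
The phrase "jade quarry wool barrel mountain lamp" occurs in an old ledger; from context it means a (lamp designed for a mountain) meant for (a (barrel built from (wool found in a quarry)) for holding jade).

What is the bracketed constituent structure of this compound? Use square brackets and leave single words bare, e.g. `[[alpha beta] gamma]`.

The outermost head in the paraphrase is "lamp" (specifically "mountain lamp"), modified by "jade quarry wool barrel".
Inside "jade quarry wool barrel": head "barrel" (specifically "quarry wool barrel"), modifier "jade".
Inside "quarry wool barrel": head "barrel", modifier "quarry wool".
Inside "quarry wool": head "wool", modifier "quarry".
Inside "mountain lamp": head "lamp", modifier "mountain".
Assembled: [[jade [[quarry wool] barrel]] [mountain lamp]].

[[jade [[quarry wool] barrel]] [mountain lamp]]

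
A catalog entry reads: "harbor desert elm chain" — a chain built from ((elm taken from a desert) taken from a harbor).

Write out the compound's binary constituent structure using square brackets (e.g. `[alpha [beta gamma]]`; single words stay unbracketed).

At the top level: head "chain"; modifier "harbor desert elm".
"harbor desert elm" → head "elm" (specifically "desert elm"), modifier "harbor".
"desert elm" → head "elm", modifier "desert".
Assembled: [[harbor [desert elm]] chain].

[[harbor [desert elm]] chain]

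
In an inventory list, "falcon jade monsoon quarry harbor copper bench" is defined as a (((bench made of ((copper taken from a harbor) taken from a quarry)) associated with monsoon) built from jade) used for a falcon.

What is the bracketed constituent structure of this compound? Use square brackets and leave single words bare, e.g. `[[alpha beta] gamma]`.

The outermost head in the paraphrase is "bench" (specifically "jade monsoon quarry harbor copper bench"), modified by "falcon".
Within "jade monsoon quarry harbor copper bench", the head is "bench" (specifically "monsoon quarry harbor copper bench") and the modifier is "jade".
Within "monsoon quarry harbor copper bench", the head is "bench" (specifically "quarry harbor copper bench") and the modifier is "monsoon".
Within "quarry harbor copper bench", the head is "bench" and the modifier is "quarry harbor copper".
Within "quarry harbor copper", the head is "copper" (specifically "harbor copper") and the modifier is "quarry".
Within "harbor copper", the head is "copper" and the modifier is "harbor".
Assembled: [falcon [jade [monsoon [[quarry [harbor copper]] bench]]]].

[falcon [jade [monsoon [[quarry [harbor copper]] bench]]]]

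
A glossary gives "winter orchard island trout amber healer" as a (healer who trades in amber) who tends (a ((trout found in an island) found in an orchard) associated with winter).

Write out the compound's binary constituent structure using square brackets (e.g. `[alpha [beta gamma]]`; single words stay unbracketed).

[[winter [orchard [island trout]]] [amber healer]]

Overall it is a kind of healer (specifically "amber healer"); the modifier is "winter orchard island trout".
"winter orchard island trout" → head "trout" (specifically "orchard island trout"), modifier "winter".
"orchard island trout" → head "trout" (specifically "island trout"), modifier "orchard".
"island trout" → head "trout", modifier "island".
"amber healer" → head "healer", modifier "amber".
So the structure is [[winter [orchard [island trout]]] [amber healer]].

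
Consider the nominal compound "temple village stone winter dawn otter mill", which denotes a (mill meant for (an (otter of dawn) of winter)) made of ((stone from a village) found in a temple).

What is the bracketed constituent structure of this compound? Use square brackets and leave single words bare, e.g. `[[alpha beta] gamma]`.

[[temple [village stone]] [[winter [dawn otter]] mill]]

Overall it is a kind of mill (specifically "winter dawn otter mill"); the modifier is "temple village stone".
Inside "temple village stone": head "stone" (specifically "village stone"), modifier "temple".
Inside "village stone": head "stone", modifier "village".
Inside "winter dawn otter mill": head "mill", modifier "winter dawn otter".
Inside "winter dawn otter": head "otter" (specifically "dawn otter"), modifier "winter".
Inside "dawn otter": head "otter", modifier "dawn".
So the structure is [[temple [village stone]] [[winter [dawn otter]] mill]].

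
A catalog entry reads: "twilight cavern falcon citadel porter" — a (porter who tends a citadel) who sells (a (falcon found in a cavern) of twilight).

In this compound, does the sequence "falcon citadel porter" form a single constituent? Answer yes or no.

no

The top-level split is [twilight cavern falcon] [citadel porter]; the full structure is [[twilight [cavern falcon]] [citadel porter]].
"falcon citadel porter" straddles a constituent boundary, so it is not a single unit.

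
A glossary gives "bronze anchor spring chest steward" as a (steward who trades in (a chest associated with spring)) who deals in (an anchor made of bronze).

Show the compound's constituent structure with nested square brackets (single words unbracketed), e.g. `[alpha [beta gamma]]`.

Whole compound: head "steward" (specifically "spring chest steward"), modifier "bronze anchor".
Within "bronze anchor", the head is "anchor" and the modifier is "bronze".
Within "spring chest steward", the head is "steward" and the modifier is "spring chest".
Within "spring chest", the head is "chest" and the modifier is "spring".
So the structure is [[bronze anchor] [[spring chest] steward]].

[[bronze anchor] [[spring chest] steward]]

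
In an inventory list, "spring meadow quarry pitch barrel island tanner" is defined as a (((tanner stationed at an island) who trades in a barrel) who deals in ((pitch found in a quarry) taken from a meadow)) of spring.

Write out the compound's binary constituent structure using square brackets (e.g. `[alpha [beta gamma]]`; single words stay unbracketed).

[spring [[meadow [quarry pitch]] [barrel [island tanner]]]]

At the top level: head "tanner" (specifically "meadow quarry pitch barrel island tanner"); modifier "spring".
"meadow quarry pitch barrel island tanner" → head "tanner" (specifically "barrel island tanner"), modifier "meadow quarry pitch".
"meadow quarry pitch" → head "pitch" (specifically "quarry pitch"), modifier "meadow".
"quarry pitch" → head "pitch", modifier "quarry".
"barrel island tanner" → head "tanner" (specifically "island tanner"), modifier "barrel".
"island tanner" → head "tanner", modifier "island".
Putting it together: [spring [[meadow [quarry pitch]] [barrel [island tanner]]]].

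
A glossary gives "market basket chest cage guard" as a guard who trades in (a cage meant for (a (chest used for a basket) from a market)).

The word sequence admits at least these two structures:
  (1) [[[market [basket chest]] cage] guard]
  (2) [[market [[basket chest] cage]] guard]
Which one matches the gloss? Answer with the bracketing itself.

The paraphrase's head is the "guard" part ("guard"); its modifier is "market basket chest cage".
That top-level split, carried through the inner groups, gives [[[market [basket chest]] cage] guard].

[[[market [basket chest]] cage] guard]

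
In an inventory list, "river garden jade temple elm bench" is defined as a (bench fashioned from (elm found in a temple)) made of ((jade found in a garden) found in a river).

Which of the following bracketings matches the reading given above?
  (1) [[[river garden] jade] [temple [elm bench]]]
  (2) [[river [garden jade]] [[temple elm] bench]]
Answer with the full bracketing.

The paraphrase's head is the "bench" part ("temple elm bench"); its modifier is "river garden jade".
That top-level split, carried through the inner groups, gives [[river [garden jade]] [[temple elm] bench]].

[[river [garden jade]] [[temple elm] bench]]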